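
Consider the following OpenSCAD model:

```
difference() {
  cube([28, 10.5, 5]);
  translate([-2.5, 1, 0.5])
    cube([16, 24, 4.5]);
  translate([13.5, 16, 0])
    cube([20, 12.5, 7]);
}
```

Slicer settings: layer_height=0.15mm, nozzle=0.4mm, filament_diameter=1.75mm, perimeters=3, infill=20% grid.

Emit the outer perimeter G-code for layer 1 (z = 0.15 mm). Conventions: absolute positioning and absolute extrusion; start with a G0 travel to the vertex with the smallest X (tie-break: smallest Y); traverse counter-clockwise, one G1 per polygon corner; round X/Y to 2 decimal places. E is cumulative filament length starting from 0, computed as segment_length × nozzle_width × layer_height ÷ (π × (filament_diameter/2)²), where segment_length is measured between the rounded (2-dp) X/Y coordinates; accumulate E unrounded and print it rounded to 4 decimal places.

G0 X0.00 Y0.00 Z0.15
G1 X28.00 Y0.00 E0.6985
G1 X28.00 Y10.50 E0.9604
G1 X0.00 Y10.50 E1.6588
G1 X0.00 Y0.00 E1.9208

At z = 0.15 mm: the 28×10.5 cube contributes its full rectangle; the cube at (-2.5, 1) is not intersected at this z (z outside [0.5, 5]); the 20×12.5 cube at (13.5, 16) contributes its full rectangle; After the difference (first − rest): starting from the 28×10.5 cube, the 20×12.5 cube at (13.5, 16) misses the remaining region (no effect) — 1 connected region. The outline is a single polygon with 4 vertices. Extrusion per mm of travel: 0.4 × 0.15 / (π × 0.875²) = 0.024945. Accumulating E over each segment gives final E = 1.9208.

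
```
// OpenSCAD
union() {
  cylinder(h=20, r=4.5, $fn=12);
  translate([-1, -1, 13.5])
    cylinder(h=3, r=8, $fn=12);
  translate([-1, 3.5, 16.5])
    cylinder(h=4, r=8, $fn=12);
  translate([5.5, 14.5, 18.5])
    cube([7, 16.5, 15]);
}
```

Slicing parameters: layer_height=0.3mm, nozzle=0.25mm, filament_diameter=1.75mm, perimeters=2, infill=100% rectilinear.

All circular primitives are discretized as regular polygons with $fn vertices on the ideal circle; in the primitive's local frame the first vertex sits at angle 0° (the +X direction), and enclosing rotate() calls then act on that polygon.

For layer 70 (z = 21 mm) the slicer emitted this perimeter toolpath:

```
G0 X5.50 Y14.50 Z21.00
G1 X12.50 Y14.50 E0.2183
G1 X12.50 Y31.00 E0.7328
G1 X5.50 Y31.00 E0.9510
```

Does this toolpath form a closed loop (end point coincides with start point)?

no

Start point (G0): (5.50, 14.50). End point (last G1): the path does not return to the start — open.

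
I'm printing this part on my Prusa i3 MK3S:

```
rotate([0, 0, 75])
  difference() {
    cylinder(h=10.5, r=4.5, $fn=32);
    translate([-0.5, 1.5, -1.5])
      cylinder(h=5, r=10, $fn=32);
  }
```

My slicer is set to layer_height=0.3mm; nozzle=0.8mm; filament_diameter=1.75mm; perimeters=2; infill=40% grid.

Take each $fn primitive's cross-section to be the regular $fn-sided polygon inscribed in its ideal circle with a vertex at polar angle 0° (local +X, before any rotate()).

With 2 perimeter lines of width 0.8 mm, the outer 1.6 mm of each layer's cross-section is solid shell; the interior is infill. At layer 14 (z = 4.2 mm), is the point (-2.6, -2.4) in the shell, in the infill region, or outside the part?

shell

At z = 4.2 mm: the r=4.5 cylinder contributes a regular 32-gon of circumradius 4.5; the cylinder at (-0.5, 1.5) does not reach this height (z outside [-1.5, 3.5]); After the difference (first − rest): none of the subtracted shapes is present at this height, so the r=4.5 cylinder is unchanged — 1 connected region; (whole slice rotated 75° about Z — lengths, areas and connectivity unchanged). Overall, the cross-section is a single solid region. Undo the 75° rotation: the query point maps to (-2.991, 1.890) in the un-rotated model frame. The nearest boundary edge runs (-3.74, 2.50)→(-4.16, 1.72); distance from the point to it = 0.95 mm. The point is inside the cross-section, 0.95 mm from the nearest boundary — within the 1.6 mm shell band (2 × 0.8).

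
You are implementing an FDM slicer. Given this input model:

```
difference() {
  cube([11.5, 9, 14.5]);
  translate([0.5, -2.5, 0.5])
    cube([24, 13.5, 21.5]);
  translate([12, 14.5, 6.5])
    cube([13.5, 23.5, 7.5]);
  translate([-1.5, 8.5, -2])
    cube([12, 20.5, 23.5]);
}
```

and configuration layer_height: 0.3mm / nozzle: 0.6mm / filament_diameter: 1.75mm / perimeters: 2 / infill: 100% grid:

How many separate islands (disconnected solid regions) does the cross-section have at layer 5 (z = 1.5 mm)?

At z = 1.5 mm: the cube (footprint 11.5×9) is included at this height; the cube at (0.5, -2.5) is present — its section is the full 24×13.5 rectangle; the cube at (12, 14.5) is not intersected at this z (z outside [6.5, 14]); the cube at (-1.5, 8.5) is present — its section is the full 12×20.5 rectangle; After the difference (first − rest): starting from the 11.5×9 cube, the 24×13.5 cube at (0.5, -2.5) partially overlaps it — only the 99.00 mm² overlap (of its 324.00 mm²) is removed, clipping the outline; the 12×20.5 cube at (-1.5, 8.5) partially overlaps it — only the 0.25 mm² overlap (of its 246.00 mm²) is removed, clipping the outline — 1 connected region. Overall, the cross-section is a single solid region. Island count = 1.

1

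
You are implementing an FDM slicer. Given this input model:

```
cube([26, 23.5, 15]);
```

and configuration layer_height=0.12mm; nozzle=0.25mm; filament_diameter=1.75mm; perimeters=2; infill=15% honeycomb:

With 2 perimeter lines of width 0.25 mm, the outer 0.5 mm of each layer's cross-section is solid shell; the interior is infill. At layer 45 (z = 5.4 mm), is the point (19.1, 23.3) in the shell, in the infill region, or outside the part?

shell

At z = 5.4 mm: the cube is present — its section is the full 26×23.5 rectangle. Overall, the cross-section is a single solid region. The nearest boundary edge runs (26.00, 23.50)→(0.00, 23.50); distance from the point to it = 0.20 mm. The point is inside the cross-section, 0.20 mm from the nearest boundary — within the 0.5 mm shell band (2 × 0.25).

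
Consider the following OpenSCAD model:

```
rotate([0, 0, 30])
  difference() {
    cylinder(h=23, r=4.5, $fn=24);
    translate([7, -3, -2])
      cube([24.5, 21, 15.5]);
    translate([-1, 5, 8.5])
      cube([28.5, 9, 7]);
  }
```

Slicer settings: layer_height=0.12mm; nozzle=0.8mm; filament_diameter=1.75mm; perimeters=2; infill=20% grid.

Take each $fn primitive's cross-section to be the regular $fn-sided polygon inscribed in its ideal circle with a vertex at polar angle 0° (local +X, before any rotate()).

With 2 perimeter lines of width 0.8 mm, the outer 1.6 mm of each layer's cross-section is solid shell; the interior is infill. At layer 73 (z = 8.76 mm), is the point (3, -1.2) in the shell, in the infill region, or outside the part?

At z = 8.76 mm: the r=4.5 cylinder contributes a regular 24-gon of circumradius 4.5; the cube at (7, -3) is present — its section is the full 24.5×21 rectangle; the 28.5×9 cube at (-1, 5) contributes its full rectangle; Subtracting the remaining from the first: starting from the r=4.5 cylinder, the 24.5×21 cube at (7, -3) misses the remaining region (no effect); the 28.5×9 cube at (-1, 5) misses the remaining region (no effect) — 1 connected region; (whole slice rotated 30° about Z — lengths, areas and connectivity unchanged). Overall, the cross-section is a single solid region. Undo the 30° rotation: the query point maps to (1.998, -2.539) in the un-rotated model frame. The nearest boundary edge runs (3.18, -3.18)→(2.25, -3.90); distance from the point to it = 1.23 mm. The point is inside the cross-section, 1.23 mm from the nearest boundary — within the 1.6 mm shell band (2 × 0.8).

shell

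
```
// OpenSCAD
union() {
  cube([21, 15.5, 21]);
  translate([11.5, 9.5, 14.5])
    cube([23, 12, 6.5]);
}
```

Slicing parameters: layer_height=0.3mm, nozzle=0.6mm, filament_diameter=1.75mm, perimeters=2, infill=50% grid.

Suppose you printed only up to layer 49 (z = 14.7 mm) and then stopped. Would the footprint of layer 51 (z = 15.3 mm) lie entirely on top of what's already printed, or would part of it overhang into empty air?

entirely on top

Compare the two slices. At z = 14.7: the 21×15.5 cube contributes its full rectangle (area 325.50 mm²); the cube at (11.5, 9.5) is present — its section is the full 23×12 rectangle (area 276.00 mm²); Combining (union): the regions partially overlap — summed areas 601.50 mm² minus the doubly-counted overlap 57.00 mm² gives 544.50 mm² — area = 544.50 mm². At z = 15.3: the cube (footprint 21×15.5) is included at this height (area 325.50 mm²); the 23×12 cube at (11.5, 9.5) contributes its full rectangle (area 276.00 mm²); Taking the union: the regions partially overlap — summed areas 601.50 mm² minus the doubly-counted overlap 57.00 mm² gives 544.50 mm² — area = 544.50 mm². Checking containment: the cross-section at z = 15.3 is a subset of the cross-section at z = 14.7.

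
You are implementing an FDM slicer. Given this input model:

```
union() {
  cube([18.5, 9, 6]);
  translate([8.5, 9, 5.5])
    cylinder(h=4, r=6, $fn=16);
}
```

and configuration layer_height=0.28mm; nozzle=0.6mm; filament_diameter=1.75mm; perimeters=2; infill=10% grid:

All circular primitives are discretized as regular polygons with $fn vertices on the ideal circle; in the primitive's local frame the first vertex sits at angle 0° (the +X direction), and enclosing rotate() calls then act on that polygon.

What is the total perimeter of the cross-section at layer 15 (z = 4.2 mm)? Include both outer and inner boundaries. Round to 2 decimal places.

55.00 mm

At z = 4.2 mm: the cube is present — its section is the full 18.5×9 rectangle (perimeter 55.00 mm); the cylinder at (8.5, 9) is not intersected at this z (z outside [5.5, 9.5]); Merging all regions: only the 18.5×9 cube is present, so the union is just that shape — boundary = 55.00 mm. Overall, the cross-section is a single solid region. Total boundary length (outer) = 55.00 mm.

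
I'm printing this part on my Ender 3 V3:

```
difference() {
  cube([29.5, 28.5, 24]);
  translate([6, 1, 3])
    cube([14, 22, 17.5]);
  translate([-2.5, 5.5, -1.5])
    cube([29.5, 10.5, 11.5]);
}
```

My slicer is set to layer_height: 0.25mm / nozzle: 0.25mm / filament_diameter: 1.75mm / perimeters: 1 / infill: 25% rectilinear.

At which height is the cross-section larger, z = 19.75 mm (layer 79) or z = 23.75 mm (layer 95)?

layer 95 (z = 23.75 mm)

Layer 79 (z = 19.75): the 29.5×28.5 cube contributes its full rectangle (area 840.75 mm²); the 14×22 cube at (6, 1) contributes its full rectangle (area 308.00 mm²); the cube at (-2.5, 5.5) is absent (z outside [-1.5, 10]); Subtracting the remaining from the first: starting from the 29.5×28.5 cube (840.75 mm²), the 14×22 cube at (6, 1) lies wholly inside it (removes its full 308.00 mm² and its 72.00 mm outline becomes a hole wall) — area = 532.75 mm². So its area = 532.75 mm². Layer 95 (z = 23.75): the 29.5×28.5 cube contributes its full rectangle (area 840.75 mm²); the cube at (6, 1) is not intersected at this z (z outside [3, 20.5]); the cube at (-2.5, 5.5) does not reach this height (z outside [-1.5, 10]); Taking the first minus the rest: none of the subtracted shapes is present at this height, so the 29.5×28.5 cube is unchanged — area = 840.75 mm². So its area = 840.75 mm². Layer 95 is larger (840.75 vs 532.75 mm²).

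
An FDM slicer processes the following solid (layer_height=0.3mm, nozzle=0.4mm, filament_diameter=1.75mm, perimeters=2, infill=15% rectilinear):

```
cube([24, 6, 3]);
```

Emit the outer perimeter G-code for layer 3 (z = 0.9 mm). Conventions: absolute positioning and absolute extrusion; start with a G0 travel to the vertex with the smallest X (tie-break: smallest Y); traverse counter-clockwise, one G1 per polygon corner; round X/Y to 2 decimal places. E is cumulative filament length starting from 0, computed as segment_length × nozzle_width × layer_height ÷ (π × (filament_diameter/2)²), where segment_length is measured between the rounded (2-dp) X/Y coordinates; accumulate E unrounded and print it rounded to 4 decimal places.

At z = 0.9 mm: the cube is present — its section is the full 24×6 rectangle. The outline is a single polygon with 4 vertices. Extrusion per mm of travel: 0.4 × 0.3 / (π × 0.875²) = 0.049890. Accumulating E over each segment gives final E = 2.9934.

G0 X0.00 Y0.00 Z0.90
G1 X24.00 Y0.00 E1.1974
G1 X24.00 Y6.00 E1.4967
G1 X0.00 Y6.00 E2.6941
G1 X0.00 Y0.00 E2.9934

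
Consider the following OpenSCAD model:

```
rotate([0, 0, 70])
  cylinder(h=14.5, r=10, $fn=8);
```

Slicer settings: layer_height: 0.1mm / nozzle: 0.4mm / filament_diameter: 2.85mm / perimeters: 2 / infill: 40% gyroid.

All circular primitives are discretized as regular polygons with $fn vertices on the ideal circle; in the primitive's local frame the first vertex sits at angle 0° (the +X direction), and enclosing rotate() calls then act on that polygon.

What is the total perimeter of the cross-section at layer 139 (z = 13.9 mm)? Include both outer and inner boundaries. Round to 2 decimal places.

At z = 13.9 mm: the r=10 cylinder contributes a regular 8-gon of circumradius 10 (perimeter = 2·8·10.000·sin(180°/8) = 61.23 mm); (whole slice rotated 70° about Z — lengths, areas and connectivity unchanged). Overall, the cross-section is a single solid region. Total boundary length (outer) = 61.23 mm.

61.23 mm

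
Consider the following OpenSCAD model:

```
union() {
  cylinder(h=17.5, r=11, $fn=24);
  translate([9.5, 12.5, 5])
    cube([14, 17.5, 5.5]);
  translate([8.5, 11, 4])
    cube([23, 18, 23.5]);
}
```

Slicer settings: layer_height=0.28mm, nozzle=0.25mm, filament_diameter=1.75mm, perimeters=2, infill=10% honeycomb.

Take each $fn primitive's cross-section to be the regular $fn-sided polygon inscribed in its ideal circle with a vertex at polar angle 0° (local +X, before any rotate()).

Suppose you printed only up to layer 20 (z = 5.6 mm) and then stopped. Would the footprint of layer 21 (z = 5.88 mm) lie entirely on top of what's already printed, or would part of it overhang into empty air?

Compare the two slices. At z = 5.6: the r=11 cylinder contributes a regular 24-gon of circumradius 11 (area = (24/2)·11.000²·sin(360°/24) = 375.81 mm²); the cube at (9.5, 12.5) (footprint 14×17.5) is included at this height (area 245.00 mm²); the cube at (8.5, 11) (footprint 23×18) is included at this height (area 414.00 mm²); Taking the union: the regions partially overlap — summed areas 1034.81 mm² minus the doubly-counted overlap 231.00 mm² gives 803.81 mm² — area = 803.81 mm². At z = 5.88: the cylinder: section is a regular 24-gon, circumradius r=11 (area = (24/2)·11.000²·sin(360°/24) = 375.81 mm²); the cube at (9.5, 12.5) is present — its section is the full 14×17.5 rectangle (area 245.00 mm²); the cube at (8.5, 11) (footprint 23×18) is included at this height (area 414.00 mm²); Combining (union): the regions partially overlap — summed areas 1034.81 mm² minus the doubly-counted overlap 231.00 mm² gives 803.81 mm² — area = 803.81 mm². Checking containment: the cross-section at z = 5.88 is a subset of the cross-section at z = 5.6.

entirely on top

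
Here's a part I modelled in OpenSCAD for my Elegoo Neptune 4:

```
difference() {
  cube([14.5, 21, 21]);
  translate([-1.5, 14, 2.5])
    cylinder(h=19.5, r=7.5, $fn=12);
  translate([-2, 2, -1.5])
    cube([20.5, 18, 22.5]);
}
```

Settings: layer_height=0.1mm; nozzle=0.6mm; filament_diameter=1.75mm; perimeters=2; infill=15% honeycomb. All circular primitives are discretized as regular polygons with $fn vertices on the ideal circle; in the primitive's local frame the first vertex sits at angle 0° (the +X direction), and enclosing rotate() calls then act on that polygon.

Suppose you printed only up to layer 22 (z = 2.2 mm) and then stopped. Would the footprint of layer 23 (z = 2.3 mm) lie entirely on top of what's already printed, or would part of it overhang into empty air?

entirely on top

Compare the two slices. At z = 2.2: the 14.5×21 cube contributes its full rectangle (area 304.50 mm²); the cylinder at (-1.5, 14) is not intersected at this z (z outside [2.5, 22]); the 20.5×18 cube at (-2, 2) contributes its full rectangle (area 369.00 mm²); Taking the first minus the rest: starting from the 14.5×21 cube (304.50 mm²), the 20.5×18 cube at (-2, 2) partially overlaps it — only the 261.00 mm² overlap (of its 369.00 mm²) is removed, clipping the outline — area = 43.50 mm². At z = 2.3: the cube is present — its section is the full 14.5×21 rectangle (area 304.50 mm²); the cylinder at (-1.5, 14) is not intersected at this z (z outside [2.5, 22]); the cube at (-2, 2) (footprint 20.5×18) is included at this height (area 369.00 mm²); Subtracting the remaining from the first: starting from the 14.5×21 cube (304.50 mm²), the 20.5×18 cube at (-2, 2) partially overlaps it — only the 261.00 mm² overlap (of its 369.00 mm²) is removed, clipping the outline — area = 43.50 mm². Checking containment: the cross-section at z = 2.3 is a subset of the cross-section at z = 2.2.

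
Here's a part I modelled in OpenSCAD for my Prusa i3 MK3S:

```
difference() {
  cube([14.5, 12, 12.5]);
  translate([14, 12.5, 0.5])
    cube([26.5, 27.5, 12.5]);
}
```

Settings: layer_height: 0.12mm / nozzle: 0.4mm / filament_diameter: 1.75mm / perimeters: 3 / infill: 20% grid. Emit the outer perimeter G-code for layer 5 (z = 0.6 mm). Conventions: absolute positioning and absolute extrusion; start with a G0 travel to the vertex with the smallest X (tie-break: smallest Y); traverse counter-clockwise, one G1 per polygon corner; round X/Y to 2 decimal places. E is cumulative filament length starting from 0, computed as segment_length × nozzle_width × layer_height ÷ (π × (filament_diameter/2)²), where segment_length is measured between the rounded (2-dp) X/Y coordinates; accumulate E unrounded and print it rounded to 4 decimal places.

G0 X0.00 Y0.00 Z0.60
G1 X14.50 Y0.00 E0.2894
G1 X14.50 Y12.00 E0.5288
G1 X0.00 Y12.00 E0.8182
G1 X0.00 Y0.00 E1.0577

At z = 0.6 mm: the 14.5×12 cube contributes its full rectangle; the cube at (14, 12.5) (footprint 26.5×27.5) is included at this height; Subtracting the remaining from the first: starting from the 14.5×12 cube, the 26.5×27.5 cube at (14, 12.5) misses the remaining region (no effect) — 1 connected region. The outline is a single polygon with 4 vertices. Extrusion per mm of travel: 0.4 × 0.12 / (π × 0.875²) = 0.019956. Accumulating E over each segment gives final E = 1.0577.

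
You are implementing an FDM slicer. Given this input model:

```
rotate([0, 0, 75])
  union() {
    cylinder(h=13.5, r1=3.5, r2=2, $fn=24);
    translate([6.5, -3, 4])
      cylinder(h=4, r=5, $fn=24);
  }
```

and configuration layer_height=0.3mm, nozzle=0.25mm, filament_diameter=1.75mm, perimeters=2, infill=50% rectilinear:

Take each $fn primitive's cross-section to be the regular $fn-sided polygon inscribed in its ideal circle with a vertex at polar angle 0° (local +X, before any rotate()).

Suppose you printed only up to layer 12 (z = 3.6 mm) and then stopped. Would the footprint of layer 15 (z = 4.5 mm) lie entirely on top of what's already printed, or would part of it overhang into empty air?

Compare the two slices. At z = 3.6: the cone (r1=3.5→r2=2) has section circumradius 3.100 here — a regular 24-gon (area = (24/2)·3.100²·sin(360°/24) = 29.85 mm²); the cylinder at (6.5, -3) does not reach this height (z outside [4, 8]); Taking the union: only the cone is present, so the union is just that shape — area = 29.85 mm²; (whole slice rotated 75° about Z — lengths, areas and connectivity unchanged). At z = 4.5: the cone (r1=3.5→r2=2) has section circumradius 3.000 here — a regular 24-gon (area = (24/2)·3.000²·sin(360°/24) = 27.95 mm²); the r=5 cylinder at (6.5, -3) contributes a regular 24-gon of circumradius 5 (area = (24/2)·5.000²·sin(360°/24) = 77.65 mm²); Merging all regions: the regions partially overlap — summed areas 105.60 mm² minus the doubly-counted overlap 1.79 mm² gives 103.81 mm² — area = 103.81 mm²; (rotated 75° about Z; rotation is an isometry so areas/perimeters/island counts are preserved). Checking containment: at z = 4.5 the cross-section extends beyond the z = 3.6 cross-section by about 75.49 mm².

part overhangs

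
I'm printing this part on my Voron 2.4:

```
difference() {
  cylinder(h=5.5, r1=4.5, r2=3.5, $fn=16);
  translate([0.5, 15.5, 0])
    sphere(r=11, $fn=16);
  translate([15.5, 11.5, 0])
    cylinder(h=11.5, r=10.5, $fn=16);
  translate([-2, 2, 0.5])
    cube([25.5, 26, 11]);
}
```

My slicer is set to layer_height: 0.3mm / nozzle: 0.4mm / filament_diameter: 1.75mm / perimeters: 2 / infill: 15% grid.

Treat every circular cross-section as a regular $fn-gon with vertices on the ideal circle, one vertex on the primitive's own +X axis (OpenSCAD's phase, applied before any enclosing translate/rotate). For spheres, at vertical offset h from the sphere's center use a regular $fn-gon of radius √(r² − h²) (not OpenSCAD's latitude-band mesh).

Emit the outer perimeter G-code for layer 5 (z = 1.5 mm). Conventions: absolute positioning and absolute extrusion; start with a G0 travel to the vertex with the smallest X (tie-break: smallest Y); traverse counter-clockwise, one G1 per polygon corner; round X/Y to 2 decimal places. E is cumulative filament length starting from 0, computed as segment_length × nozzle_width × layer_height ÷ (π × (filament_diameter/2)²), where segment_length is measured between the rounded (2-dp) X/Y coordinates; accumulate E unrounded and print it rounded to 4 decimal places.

G0 X-4.23 Y0.00 Z1.50
G1 X-3.91 Y-1.62 E0.0824
G1 X-2.99 Y-2.99 E0.1647
G1 X-1.62 Y-3.91 E0.2470
G1 X0.00 Y-4.23 E0.3294
G1 X1.62 Y-3.91 E0.4118
G1 X2.99 Y-2.99 E0.4941
G1 X3.91 Y-1.62 E0.5765
G1 X4.23 Y0.00 E0.6589
G1 X3.91 Y1.62 E0.7412
G1 X3.65 Y2.00 E0.7642
G1 X-2.00 Y2.00 E1.0461
G1 X-2.00 Y3.65 E1.1284
G1 X-2.99 Y2.99 E1.1878
G1 X-3.91 Y1.62 E1.2701
G1 X-4.23 Y0.00 E1.3525

At z = 1.5 mm: the cone contributes a regular 16-gon of circumradius 4.227 (interpolated between r1=4.5 and r2=3.5 at t=0.273); the r=11 sphere at (0.5, 15.5) slices to a regular 16-gon of circumradius 10.897 (√(r²−h²) with h=1.5 from center); the cylinder at (15.5, 11.5): section is a regular 16-gon, circumradius r=10.5; the 25.5×26 cube at (-2, 2) contributes its full rectangle; After the difference (first − rest): starting from the cone, the r=11 sphere at (0.5, 15.5) misses the remaining region (no effect); the r=10.5 cylinder at (15.5, 11.5) misses the remaining region (no effect); the 25.5×26 cube at (-2, 2) partially overlaps it — only the 9.68 mm² overlap (of its 663.00 mm²) is removed, clipping the outline — 1 connected region. The outline is a single polygon with 15 vertices. Extrusion per mm of travel: 0.4 × 0.3 / (π × 0.875²) = 0.049890. Accumulating E over each segment gives final E = 1.3525.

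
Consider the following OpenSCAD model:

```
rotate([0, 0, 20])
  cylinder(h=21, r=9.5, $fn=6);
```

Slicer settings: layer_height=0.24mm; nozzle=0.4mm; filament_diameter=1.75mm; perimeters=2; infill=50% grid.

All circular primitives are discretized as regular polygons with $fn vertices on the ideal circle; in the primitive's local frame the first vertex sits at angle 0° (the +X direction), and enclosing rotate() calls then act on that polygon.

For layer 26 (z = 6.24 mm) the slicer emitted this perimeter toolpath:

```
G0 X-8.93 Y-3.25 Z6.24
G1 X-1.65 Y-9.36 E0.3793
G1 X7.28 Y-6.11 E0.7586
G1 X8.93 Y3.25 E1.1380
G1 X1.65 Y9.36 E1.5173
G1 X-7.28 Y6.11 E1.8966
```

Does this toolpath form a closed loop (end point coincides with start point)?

no

Start point (G0): (-8.93, -3.25). End point (last G1): the path does not return to the start — open.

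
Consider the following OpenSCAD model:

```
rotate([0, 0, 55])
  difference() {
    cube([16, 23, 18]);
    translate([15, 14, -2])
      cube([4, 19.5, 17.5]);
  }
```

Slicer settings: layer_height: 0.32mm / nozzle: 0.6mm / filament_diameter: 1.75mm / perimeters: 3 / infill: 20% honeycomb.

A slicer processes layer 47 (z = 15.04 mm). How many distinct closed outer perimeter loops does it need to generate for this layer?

At z = 15.04 mm: the 16×23 cube contributes its full rectangle; the cube at (15, 14) (footprint 4×19.5) is included at this height; Taking the first minus the rest: starting from the 16×23 cube, the 4×19.5 cube at (15, 14) partially overlaps it — only the 9.00 mm² overlap (of its 78.00 mm²) is removed, clipping the outline — 1 connected region; (rotated 55° about Z; rotation is an isometry so areas/perimeters/island counts are preserved). The result has 1 disconnected region.

1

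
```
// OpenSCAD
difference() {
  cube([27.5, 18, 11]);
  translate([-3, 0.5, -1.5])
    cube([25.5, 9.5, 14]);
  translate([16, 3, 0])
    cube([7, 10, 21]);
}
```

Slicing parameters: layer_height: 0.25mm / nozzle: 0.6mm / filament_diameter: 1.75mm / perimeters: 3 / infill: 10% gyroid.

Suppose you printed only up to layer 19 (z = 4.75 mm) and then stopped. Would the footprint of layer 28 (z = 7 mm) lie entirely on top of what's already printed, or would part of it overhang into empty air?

entirely on top

Compare the two slices. At z = 4.75: the cube (footprint 27.5×18) is included at this height (area 495.00 mm²); the cube at (-3, 0.5) is present — its section is the full 25.5×9.5 rectangle (area 242.25 mm²); the cube at (16, 3) (footprint 7×10) is included at this height (area 70.00 mm²); After the difference (first − rest): starting from the 27.5×18 cube (495.00 mm²), the 25.5×9.5 cube at (-3, 0.5) partially overlaps it — only the 213.75 mm² overlap (of its 242.25 mm²) is removed, clipping the outline; the 7×10 cube at (16, 3) partially overlaps it — only the 24.50 mm² overlap (of its 70.00 mm²) is removed, clipping the outline — area = 256.75 mm². At z = 7: the cube (footprint 27.5×18) is included at this height (area 495.00 mm²); the cube at (-3, 0.5) (footprint 25.5×9.5) is included at this height (area 242.25 mm²); the 7×10 cube at (16, 3) contributes its full rectangle (area 70.00 mm²); After the difference (first − rest): starting from the 27.5×18 cube (495.00 mm²), the 25.5×9.5 cube at (-3, 0.5) partially overlaps it — only the 213.75 mm² overlap (of its 242.25 mm²) is removed, clipping the outline; the 7×10 cube at (16, 3) partially overlaps it — only the 24.50 mm² overlap (of its 70.00 mm²) is removed, clipping the outline — area = 256.75 mm². Checking containment: the cross-section at z = 7 is a subset of the cross-section at z = 4.75.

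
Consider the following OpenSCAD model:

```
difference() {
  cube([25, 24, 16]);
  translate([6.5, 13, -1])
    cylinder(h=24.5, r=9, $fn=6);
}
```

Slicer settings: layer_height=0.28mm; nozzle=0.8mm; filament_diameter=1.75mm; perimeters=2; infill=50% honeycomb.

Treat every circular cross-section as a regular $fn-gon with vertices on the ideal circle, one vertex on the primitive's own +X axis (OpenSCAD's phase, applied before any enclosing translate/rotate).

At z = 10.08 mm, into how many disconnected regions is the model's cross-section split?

At z = 10.08 mm: the cube is present — its section is the full 25×24 rectangle; the r=9 cylinder at (6.5, 13) gives a regular 6-gon of circumradius 9 (constant along its height); Taking the first minus the rest: starting from the 25×24 cube, the r=9 cylinder at (6.5, 13) partially overlaps it — only the 199.62 mm² overlap (of its 210.44 mm²) is removed, clipping the outline — 1 connected region. The result has 1 disconnected region.

1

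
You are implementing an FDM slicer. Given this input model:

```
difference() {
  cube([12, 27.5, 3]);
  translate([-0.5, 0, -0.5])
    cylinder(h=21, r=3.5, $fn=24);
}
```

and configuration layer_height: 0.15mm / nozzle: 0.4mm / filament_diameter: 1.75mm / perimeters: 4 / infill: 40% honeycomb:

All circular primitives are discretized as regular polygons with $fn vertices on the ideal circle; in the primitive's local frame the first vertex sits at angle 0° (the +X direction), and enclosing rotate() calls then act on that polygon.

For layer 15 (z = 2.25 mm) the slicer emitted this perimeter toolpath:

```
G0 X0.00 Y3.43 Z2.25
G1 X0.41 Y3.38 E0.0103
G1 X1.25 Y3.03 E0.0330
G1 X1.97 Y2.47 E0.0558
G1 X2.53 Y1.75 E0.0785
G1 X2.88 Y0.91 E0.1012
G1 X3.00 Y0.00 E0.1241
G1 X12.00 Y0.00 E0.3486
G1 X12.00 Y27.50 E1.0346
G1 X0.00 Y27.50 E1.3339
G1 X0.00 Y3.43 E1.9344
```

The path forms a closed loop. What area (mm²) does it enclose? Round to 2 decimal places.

322.23 mm²

Apply the shoelace formula to the sequence of (X, Y) vertices; enclosed area = 322.23 mm².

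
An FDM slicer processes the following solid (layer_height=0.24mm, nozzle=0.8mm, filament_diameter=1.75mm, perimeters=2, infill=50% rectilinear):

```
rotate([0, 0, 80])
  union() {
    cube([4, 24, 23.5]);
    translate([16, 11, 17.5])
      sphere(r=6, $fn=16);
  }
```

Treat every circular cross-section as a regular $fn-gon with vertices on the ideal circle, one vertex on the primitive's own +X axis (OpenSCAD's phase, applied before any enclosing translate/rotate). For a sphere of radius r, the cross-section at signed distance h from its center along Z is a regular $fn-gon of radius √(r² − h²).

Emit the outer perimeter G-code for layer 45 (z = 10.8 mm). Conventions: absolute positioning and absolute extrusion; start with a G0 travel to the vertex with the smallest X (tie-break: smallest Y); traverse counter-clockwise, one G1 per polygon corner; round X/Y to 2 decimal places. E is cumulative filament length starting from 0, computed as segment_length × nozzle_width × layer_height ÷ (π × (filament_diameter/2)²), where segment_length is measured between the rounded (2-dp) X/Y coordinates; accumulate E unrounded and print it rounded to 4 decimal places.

G0 X-23.64 Y4.17 Z10.80
G1 X0.00 Y0.00 E1.9162
G1 X0.69 Y3.94 E2.2355
G1 X-22.94 Y8.11 E4.1509
G1 X-23.64 Y4.17 E4.4703

At z = 10.8 mm: the cube (footprint 4×24) is included at this height; the sphere at (16, 11) is absent (|z−center|=6.700 > r=6); Combining (union): only the 4×24 cube is present, so the union is just that shape — 1 connected region; (rotated 80° about Z; rotation is an isometry so areas/perimeters/island counts are preserved). The outline is a single polygon with 4 vertices. Extrusion per mm of travel: 0.8 × 0.24 / (π × 0.875²) = 0.079824. Accumulating E over each segment gives final E = 4.4703.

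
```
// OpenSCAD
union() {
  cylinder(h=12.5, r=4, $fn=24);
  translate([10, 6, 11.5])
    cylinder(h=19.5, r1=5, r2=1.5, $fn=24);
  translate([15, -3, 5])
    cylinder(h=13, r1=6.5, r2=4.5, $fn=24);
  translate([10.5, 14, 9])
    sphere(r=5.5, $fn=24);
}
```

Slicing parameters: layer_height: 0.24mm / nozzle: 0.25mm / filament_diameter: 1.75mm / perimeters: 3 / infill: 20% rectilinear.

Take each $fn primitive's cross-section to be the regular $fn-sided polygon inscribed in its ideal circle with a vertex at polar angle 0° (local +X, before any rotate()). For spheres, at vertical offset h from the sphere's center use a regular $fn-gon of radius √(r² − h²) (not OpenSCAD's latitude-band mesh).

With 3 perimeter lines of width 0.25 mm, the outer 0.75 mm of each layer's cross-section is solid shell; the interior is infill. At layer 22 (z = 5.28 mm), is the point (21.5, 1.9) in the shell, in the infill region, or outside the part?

outside

At z = 5.28 mm: the r=4 cylinder gives a regular 24-gon of circumradius 4 (constant along its height); the cone at (10, 6) is not intersected at this z (z outside [11.5, 31]); the cone at (15, -3): at t=0.022 of its height the radius interpolates to r₁+(r₂−r₁)t = 6.457, giving a regular 24-gon of that circumradius; the r=5.5 sphere at (10.5, 14) contributes a regular 24-gon of circumradius √(5.5²−3.72²) = 4.051; Combining (union): the 3 present regions are separate (no shared area or edge), so areas and boundary lengths simply add and each stays a separate island — 3 connected regions. Overall, the cross-section has 3 separate islands. The nearest boundary edge runs (19.57, 1.57)→(20.59, 0.23); distance from the point to it = 1.74 mm. The point is not inside any of the regions above, so it lies outside the cross-section (1.74 mm from the nearest boundary).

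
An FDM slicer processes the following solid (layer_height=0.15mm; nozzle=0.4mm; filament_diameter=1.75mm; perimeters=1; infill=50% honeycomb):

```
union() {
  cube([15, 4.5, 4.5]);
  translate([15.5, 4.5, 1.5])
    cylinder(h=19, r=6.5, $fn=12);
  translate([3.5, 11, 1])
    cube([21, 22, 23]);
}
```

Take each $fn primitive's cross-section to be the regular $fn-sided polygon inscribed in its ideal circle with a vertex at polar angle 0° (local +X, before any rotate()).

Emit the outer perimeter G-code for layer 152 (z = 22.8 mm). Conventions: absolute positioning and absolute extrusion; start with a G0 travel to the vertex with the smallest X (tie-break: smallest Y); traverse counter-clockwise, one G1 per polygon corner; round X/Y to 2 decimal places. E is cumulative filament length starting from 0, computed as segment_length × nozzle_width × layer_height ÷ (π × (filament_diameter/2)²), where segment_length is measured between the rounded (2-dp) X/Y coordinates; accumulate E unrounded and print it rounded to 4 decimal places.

At z = 22.8 mm: the cube is absent (z outside [0, 4.5]); the cylinder at (15.5, 4.5) is not intersected at this z (z outside [1.5, 20.5]); the 21×22 cube at (3.5, 11) contributes its full rectangle; Taking the union: only the 21×22 cube at (3.5, 11) is present, so the union is just that shape — 1 connected region. The outline is a single polygon with 4 vertices. Extrusion per mm of travel: 0.4 × 0.15 / (π × 0.875²) = 0.024945. Accumulating E over each segment gives final E = 2.1453.

G0 X3.50 Y11.00 Z22.80
G1 X24.50 Y11.00 E0.5238
G1 X24.50 Y33.00 E1.0726
G1 X3.50 Y33.00 E1.5965
G1 X3.50 Y11.00 E2.1453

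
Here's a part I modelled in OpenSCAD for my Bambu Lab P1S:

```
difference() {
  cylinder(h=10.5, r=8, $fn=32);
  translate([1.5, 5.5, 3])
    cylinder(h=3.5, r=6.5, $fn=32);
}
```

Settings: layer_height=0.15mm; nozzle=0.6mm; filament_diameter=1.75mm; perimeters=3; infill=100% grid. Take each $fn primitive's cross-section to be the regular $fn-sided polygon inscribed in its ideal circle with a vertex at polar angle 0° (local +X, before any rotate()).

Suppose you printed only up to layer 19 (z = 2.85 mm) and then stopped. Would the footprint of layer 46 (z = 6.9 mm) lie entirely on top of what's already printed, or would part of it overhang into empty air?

entirely on top

Compare the two slices. At z = 2.85: the r=8 cylinder contributes a regular 32-gon of circumradius 8 (area = (32/2)·8.000²·sin(360°/32) = 199.77 mm²); the cylinder at (1.5, 5.5) does not reach this height (z outside [3, 6.5]); Taking the first minus the rest: none of the subtracted shapes is present at this height, so the r=8 cylinder is unchanged — area = 199.77 mm². At z = 6.9: the cylinder: section is a regular 32-gon, circumradius r=8 (area = (32/2)·8.000²·sin(360°/32) = 199.77 mm²); the cylinder at (1.5, 5.5) is absent (z outside [3, 6.5]); Subtracting the remaining from the first: none of the subtracted shapes is present at this height, so the r=8 cylinder is unchanged — area = 199.77 mm². Checking containment: the cross-section at z = 6.9 is a subset of the cross-section at z = 2.85.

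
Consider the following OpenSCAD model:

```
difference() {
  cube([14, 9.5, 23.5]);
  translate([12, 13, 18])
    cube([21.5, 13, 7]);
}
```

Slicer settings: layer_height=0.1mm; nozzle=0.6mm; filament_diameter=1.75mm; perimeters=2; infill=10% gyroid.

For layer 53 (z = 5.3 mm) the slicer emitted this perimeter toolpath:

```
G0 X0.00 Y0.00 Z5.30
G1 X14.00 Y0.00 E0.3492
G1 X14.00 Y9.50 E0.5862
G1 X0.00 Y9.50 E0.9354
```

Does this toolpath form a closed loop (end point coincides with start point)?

Start point (G0): (0.00, 0.00). End point (last G1): the path does not return to the start — open.

no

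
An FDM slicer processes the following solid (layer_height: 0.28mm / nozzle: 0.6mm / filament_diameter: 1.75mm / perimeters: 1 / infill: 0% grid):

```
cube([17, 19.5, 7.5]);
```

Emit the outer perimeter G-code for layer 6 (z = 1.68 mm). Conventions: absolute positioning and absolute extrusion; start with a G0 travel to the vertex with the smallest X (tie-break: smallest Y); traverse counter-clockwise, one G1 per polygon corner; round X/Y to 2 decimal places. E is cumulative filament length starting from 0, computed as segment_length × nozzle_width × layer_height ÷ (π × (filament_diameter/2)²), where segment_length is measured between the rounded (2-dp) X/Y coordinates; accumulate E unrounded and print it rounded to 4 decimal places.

At z = 1.68 mm: the cube (footprint 17×19.5) is included at this height. The outline is a single polygon with 4 vertices. Extrusion per mm of travel: 0.6 × 0.28 / (π × 0.875²) = 0.069846. Accumulating E over each segment gives final E = 5.0988.

G0 X0.00 Y0.00 Z1.68
G1 X17.00 Y0.00 E1.1874
G1 X17.00 Y19.50 E2.5494
G1 X0.00 Y19.50 E3.7368
G1 X0.00 Y0.00 E5.0988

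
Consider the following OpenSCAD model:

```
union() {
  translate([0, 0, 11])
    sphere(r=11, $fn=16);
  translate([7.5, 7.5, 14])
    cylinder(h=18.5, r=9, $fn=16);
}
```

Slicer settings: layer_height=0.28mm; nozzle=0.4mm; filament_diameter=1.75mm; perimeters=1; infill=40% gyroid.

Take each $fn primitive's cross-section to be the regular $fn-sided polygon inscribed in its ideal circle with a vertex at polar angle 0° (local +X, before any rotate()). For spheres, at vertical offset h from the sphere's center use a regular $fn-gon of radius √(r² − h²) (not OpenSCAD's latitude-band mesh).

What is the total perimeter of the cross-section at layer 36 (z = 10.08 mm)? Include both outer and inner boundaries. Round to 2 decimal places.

68.43 mm

At z = 10.08 mm: the r=11 sphere slices to a regular 16-gon of circumradius 10.961 (√(r²−h²) with h=0.92 from center) (perimeter = 2·16·10.961·sin(180°/16) = 68.43 mm); the cylinder at (7.5, 7.5) does not reach this height (z outside [14, 32.5]); Combining (union): only the r=11 sphere is present, so the union is just that shape — boundary = 68.43 mm. Overall, the cross-section is a single solid region. Total boundary length (outer) = 68.43 mm.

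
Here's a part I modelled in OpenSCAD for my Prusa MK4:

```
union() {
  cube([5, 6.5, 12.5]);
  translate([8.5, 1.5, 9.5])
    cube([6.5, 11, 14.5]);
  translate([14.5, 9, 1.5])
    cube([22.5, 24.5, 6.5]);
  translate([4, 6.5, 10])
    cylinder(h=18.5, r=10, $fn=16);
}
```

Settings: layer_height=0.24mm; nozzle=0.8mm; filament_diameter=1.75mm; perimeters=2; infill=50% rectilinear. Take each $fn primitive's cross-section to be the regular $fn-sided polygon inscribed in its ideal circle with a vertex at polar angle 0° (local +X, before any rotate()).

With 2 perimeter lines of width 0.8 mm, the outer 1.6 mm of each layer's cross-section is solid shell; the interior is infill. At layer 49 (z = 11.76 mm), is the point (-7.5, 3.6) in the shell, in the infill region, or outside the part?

At z = 11.76 mm: the cube (footprint 5×6.5) is included at this height; the cube at (8.5, 1.5) is present — its section is the full 6.5×11 rectangle; the cube at (14.5, 9) is not intersected at this z (z outside [1.5, 8]); the cylinder at (4, 6.5): section is a regular 16-gon, circumradius r=10; Combining (union): the regions partially overlap (shared area 85.50 mm²), so overlapping operands fuse into one piece — 1 connected region. Overall, the cross-section is a single solid region. The nearest boundary edge runs (-5.24, 2.67)→(-6.00, 6.50); distance from the point to it = 2.04 mm. The point is not inside any of the regions above, so it lies outside the cross-section (2.04 mm from the nearest boundary).

outside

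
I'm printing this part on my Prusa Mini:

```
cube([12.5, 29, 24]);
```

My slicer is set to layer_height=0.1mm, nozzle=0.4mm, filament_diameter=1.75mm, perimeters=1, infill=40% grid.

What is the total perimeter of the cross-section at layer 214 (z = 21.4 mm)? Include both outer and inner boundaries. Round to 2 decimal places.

At z = 21.4 mm: the 12.5×29 cube contributes its full rectangle (perimeter 83.00 mm). Overall, the cross-section is a single solid region. Total boundary length (outer) = 83.00 mm.

83.00 mm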